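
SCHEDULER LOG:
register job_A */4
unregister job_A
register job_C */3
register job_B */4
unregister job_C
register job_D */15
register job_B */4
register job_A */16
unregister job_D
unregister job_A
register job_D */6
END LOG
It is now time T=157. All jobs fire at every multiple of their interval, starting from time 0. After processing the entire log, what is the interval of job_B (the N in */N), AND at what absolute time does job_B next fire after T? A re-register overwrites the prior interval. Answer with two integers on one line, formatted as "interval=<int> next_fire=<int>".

Op 1: register job_A */4 -> active={job_A:*/4}
Op 2: unregister job_A -> active={}
Op 3: register job_C */3 -> active={job_C:*/3}
Op 4: register job_B */4 -> active={job_B:*/4, job_C:*/3}
Op 5: unregister job_C -> active={job_B:*/4}
Op 6: register job_D */15 -> active={job_B:*/4, job_D:*/15}
Op 7: register job_B */4 -> active={job_B:*/4, job_D:*/15}
Op 8: register job_A */16 -> active={job_A:*/16, job_B:*/4, job_D:*/15}
Op 9: unregister job_D -> active={job_A:*/16, job_B:*/4}
Op 10: unregister job_A -> active={job_B:*/4}
Op 11: register job_D */6 -> active={job_B:*/4, job_D:*/6}
Final interval of job_B = 4
Next fire of job_B after T=157: (157//4+1)*4 = 160

Answer: interval=4 next_fire=160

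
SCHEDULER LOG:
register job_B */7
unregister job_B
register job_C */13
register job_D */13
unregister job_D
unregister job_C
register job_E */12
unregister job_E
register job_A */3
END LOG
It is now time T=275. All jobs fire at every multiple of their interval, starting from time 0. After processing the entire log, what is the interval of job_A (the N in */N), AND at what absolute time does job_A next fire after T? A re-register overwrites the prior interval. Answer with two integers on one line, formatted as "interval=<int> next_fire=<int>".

Answer: interval=3 next_fire=276

Derivation:
Op 1: register job_B */7 -> active={job_B:*/7}
Op 2: unregister job_B -> active={}
Op 3: register job_C */13 -> active={job_C:*/13}
Op 4: register job_D */13 -> active={job_C:*/13, job_D:*/13}
Op 5: unregister job_D -> active={job_C:*/13}
Op 6: unregister job_C -> active={}
Op 7: register job_E */12 -> active={job_E:*/12}
Op 8: unregister job_E -> active={}
Op 9: register job_A */3 -> active={job_A:*/3}
Final interval of job_A = 3
Next fire of job_A after T=275: (275//3+1)*3 = 276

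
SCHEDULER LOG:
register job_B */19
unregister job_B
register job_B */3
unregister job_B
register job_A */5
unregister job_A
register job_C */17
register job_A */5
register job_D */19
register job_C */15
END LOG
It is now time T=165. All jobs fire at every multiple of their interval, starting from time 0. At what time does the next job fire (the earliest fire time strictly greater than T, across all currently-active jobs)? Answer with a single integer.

Answer: 170

Derivation:
Op 1: register job_B */19 -> active={job_B:*/19}
Op 2: unregister job_B -> active={}
Op 3: register job_B */3 -> active={job_B:*/3}
Op 4: unregister job_B -> active={}
Op 5: register job_A */5 -> active={job_A:*/5}
Op 6: unregister job_A -> active={}
Op 7: register job_C */17 -> active={job_C:*/17}
Op 8: register job_A */5 -> active={job_A:*/5, job_C:*/17}
Op 9: register job_D */19 -> active={job_A:*/5, job_C:*/17, job_D:*/19}
Op 10: register job_C */15 -> active={job_A:*/5, job_C:*/15, job_D:*/19}
  job_A: interval 5, next fire after T=165 is 170
  job_C: interval 15, next fire after T=165 is 180
  job_D: interval 19, next fire after T=165 is 171
Earliest fire time = 170 (job job_A)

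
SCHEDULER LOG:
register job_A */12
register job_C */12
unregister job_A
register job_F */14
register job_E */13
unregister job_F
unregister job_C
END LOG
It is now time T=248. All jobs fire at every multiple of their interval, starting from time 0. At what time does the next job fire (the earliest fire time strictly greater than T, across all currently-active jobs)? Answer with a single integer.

Op 1: register job_A */12 -> active={job_A:*/12}
Op 2: register job_C */12 -> active={job_A:*/12, job_C:*/12}
Op 3: unregister job_A -> active={job_C:*/12}
Op 4: register job_F */14 -> active={job_C:*/12, job_F:*/14}
Op 5: register job_E */13 -> active={job_C:*/12, job_E:*/13, job_F:*/14}
Op 6: unregister job_F -> active={job_C:*/12, job_E:*/13}
Op 7: unregister job_C -> active={job_E:*/13}
  job_E: interval 13, next fire after T=248 is 260
Earliest fire time = 260 (job job_E)

Answer: 260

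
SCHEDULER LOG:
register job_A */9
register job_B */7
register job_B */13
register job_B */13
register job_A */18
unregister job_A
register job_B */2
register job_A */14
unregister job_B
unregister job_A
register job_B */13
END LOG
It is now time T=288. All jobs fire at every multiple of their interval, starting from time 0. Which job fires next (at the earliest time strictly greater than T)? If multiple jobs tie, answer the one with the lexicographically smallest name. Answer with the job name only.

Answer: job_B

Derivation:
Op 1: register job_A */9 -> active={job_A:*/9}
Op 2: register job_B */7 -> active={job_A:*/9, job_B:*/7}
Op 3: register job_B */13 -> active={job_A:*/9, job_B:*/13}
Op 4: register job_B */13 -> active={job_A:*/9, job_B:*/13}
Op 5: register job_A */18 -> active={job_A:*/18, job_B:*/13}
Op 6: unregister job_A -> active={job_B:*/13}
Op 7: register job_B */2 -> active={job_B:*/2}
Op 8: register job_A */14 -> active={job_A:*/14, job_B:*/2}
Op 9: unregister job_B -> active={job_A:*/14}
Op 10: unregister job_A -> active={}
Op 11: register job_B */13 -> active={job_B:*/13}
  job_B: interval 13, next fire after T=288 is 299
Earliest = 299, winner (lex tiebreak) = job_B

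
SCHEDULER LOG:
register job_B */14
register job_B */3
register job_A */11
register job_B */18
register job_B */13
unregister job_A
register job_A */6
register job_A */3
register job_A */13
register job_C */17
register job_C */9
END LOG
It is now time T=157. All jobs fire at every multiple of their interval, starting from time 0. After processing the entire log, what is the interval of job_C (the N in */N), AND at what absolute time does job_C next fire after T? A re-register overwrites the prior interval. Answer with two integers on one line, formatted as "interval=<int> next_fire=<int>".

Answer: interval=9 next_fire=162

Derivation:
Op 1: register job_B */14 -> active={job_B:*/14}
Op 2: register job_B */3 -> active={job_B:*/3}
Op 3: register job_A */11 -> active={job_A:*/11, job_B:*/3}
Op 4: register job_B */18 -> active={job_A:*/11, job_B:*/18}
Op 5: register job_B */13 -> active={job_A:*/11, job_B:*/13}
Op 6: unregister job_A -> active={job_B:*/13}
Op 7: register job_A */6 -> active={job_A:*/6, job_B:*/13}
Op 8: register job_A */3 -> active={job_A:*/3, job_B:*/13}
Op 9: register job_A */13 -> active={job_A:*/13, job_B:*/13}
Op 10: register job_C */17 -> active={job_A:*/13, job_B:*/13, job_C:*/17}
Op 11: register job_C */9 -> active={job_A:*/13, job_B:*/13, job_C:*/9}
Final interval of job_C = 9
Next fire of job_C after T=157: (157//9+1)*9 = 162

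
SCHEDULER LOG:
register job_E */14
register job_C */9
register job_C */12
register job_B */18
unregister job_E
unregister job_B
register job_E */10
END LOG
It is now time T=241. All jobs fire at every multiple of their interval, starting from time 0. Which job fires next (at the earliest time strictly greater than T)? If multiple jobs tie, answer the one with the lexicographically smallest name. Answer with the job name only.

Op 1: register job_E */14 -> active={job_E:*/14}
Op 2: register job_C */9 -> active={job_C:*/9, job_E:*/14}
Op 3: register job_C */12 -> active={job_C:*/12, job_E:*/14}
Op 4: register job_B */18 -> active={job_B:*/18, job_C:*/12, job_E:*/14}
Op 5: unregister job_E -> active={job_B:*/18, job_C:*/12}
Op 6: unregister job_B -> active={job_C:*/12}
Op 7: register job_E */10 -> active={job_C:*/12, job_E:*/10}
  job_C: interval 12, next fire after T=241 is 252
  job_E: interval 10, next fire after T=241 is 250
Earliest = 250, winner (lex tiebreak) = job_E

Answer: job_E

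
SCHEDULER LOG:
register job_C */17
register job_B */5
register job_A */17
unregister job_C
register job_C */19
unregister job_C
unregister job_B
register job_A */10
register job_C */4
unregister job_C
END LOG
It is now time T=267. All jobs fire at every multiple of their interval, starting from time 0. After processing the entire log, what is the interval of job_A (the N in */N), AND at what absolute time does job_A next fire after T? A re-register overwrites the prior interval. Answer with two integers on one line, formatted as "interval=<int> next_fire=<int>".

Answer: interval=10 next_fire=270

Derivation:
Op 1: register job_C */17 -> active={job_C:*/17}
Op 2: register job_B */5 -> active={job_B:*/5, job_C:*/17}
Op 3: register job_A */17 -> active={job_A:*/17, job_B:*/5, job_C:*/17}
Op 4: unregister job_C -> active={job_A:*/17, job_B:*/5}
Op 5: register job_C */19 -> active={job_A:*/17, job_B:*/5, job_C:*/19}
Op 6: unregister job_C -> active={job_A:*/17, job_B:*/5}
Op 7: unregister job_B -> active={job_A:*/17}
Op 8: register job_A */10 -> active={job_A:*/10}
Op 9: register job_C */4 -> active={job_A:*/10, job_C:*/4}
Op 10: unregister job_C -> active={job_A:*/10}
Final interval of job_A = 10
Next fire of job_A after T=267: (267//10+1)*10 = 270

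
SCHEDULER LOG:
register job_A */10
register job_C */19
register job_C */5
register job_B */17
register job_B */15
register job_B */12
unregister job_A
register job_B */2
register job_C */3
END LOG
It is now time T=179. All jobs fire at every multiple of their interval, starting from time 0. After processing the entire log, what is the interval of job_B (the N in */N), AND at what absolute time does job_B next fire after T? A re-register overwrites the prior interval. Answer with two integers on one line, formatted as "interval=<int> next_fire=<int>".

Op 1: register job_A */10 -> active={job_A:*/10}
Op 2: register job_C */19 -> active={job_A:*/10, job_C:*/19}
Op 3: register job_C */5 -> active={job_A:*/10, job_C:*/5}
Op 4: register job_B */17 -> active={job_A:*/10, job_B:*/17, job_C:*/5}
Op 5: register job_B */15 -> active={job_A:*/10, job_B:*/15, job_C:*/5}
Op 6: register job_B */12 -> active={job_A:*/10, job_B:*/12, job_C:*/5}
Op 7: unregister job_A -> active={job_B:*/12, job_C:*/5}
Op 8: register job_B */2 -> active={job_B:*/2, job_C:*/5}
Op 9: register job_C */3 -> active={job_B:*/2, job_C:*/3}
Final interval of job_B = 2
Next fire of job_B after T=179: (179//2+1)*2 = 180

Answer: interval=2 next_fire=180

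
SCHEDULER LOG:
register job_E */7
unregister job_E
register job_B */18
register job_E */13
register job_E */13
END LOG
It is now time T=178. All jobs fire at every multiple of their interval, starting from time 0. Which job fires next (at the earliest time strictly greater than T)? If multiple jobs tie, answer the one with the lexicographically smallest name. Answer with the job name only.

Answer: job_B

Derivation:
Op 1: register job_E */7 -> active={job_E:*/7}
Op 2: unregister job_E -> active={}
Op 3: register job_B */18 -> active={job_B:*/18}
Op 4: register job_E */13 -> active={job_B:*/18, job_E:*/13}
Op 5: register job_E */13 -> active={job_B:*/18, job_E:*/13}
  job_B: interval 18, next fire after T=178 is 180
  job_E: interval 13, next fire after T=178 is 182
Earliest = 180, winner (lex tiebreak) = job_B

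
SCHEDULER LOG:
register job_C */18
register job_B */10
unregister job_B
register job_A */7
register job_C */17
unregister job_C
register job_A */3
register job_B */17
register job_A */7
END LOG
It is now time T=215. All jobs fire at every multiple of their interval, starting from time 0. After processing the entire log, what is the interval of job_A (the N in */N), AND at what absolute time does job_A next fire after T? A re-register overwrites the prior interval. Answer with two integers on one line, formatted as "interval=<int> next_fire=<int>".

Op 1: register job_C */18 -> active={job_C:*/18}
Op 2: register job_B */10 -> active={job_B:*/10, job_C:*/18}
Op 3: unregister job_B -> active={job_C:*/18}
Op 4: register job_A */7 -> active={job_A:*/7, job_C:*/18}
Op 5: register job_C */17 -> active={job_A:*/7, job_C:*/17}
Op 6: unregister job_C -> active={job_A:*/7}
Op 7: register job_A */3 -> active={job_A:*/3}
Op 8: register job_B */17 -> active={job_A:*/3, job_B:*/17}
Op 9: register job_A */7 -> active={job_A:*/7, job_B:*/17}
Final interval of job_A = 7
Next fire of job_A after T=215: (215//7+1)*7 = 217

Answer: interval=7 next_fire=217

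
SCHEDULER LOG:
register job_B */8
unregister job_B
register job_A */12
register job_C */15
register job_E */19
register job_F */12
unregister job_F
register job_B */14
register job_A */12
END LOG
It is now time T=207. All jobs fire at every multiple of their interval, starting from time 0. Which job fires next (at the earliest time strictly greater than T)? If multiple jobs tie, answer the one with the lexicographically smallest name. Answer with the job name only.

Op 1: register job_B */8 -> active={job_B:*/8}
Op 2: unregister job_B -> active={}
Op 3: register job_A */12 -> active={job_A:*/12}
Op 4: register job_C */15 -> active={job_A:*/12, job_C:*/15}
Op 5: register job_E */19 -> active={job_A:*/12, job_C:*/15, job_E:*/19}
Op 6: register job_F */12 -> active={job_A:*/12, job_C:*/15, job_E:*/19, job_F:*/12}
Op 7: unregister job_F -> active={job_A:*/12, job_C:*/15, job_E:*/19}
Op 8: register job_B */14 -> active={job_A:*/12, job_B:*/14, job_C:*/15, job_E:*/19}
Op 9: register job_A */12 -> active={job_A:*/12, job_B:*/14, job_C:*/15, job_E:*/19}
  job_A: interval 12, next fire after T=207 is 216
  job_B: interval 14, next fire after T=207 is 210
  job_C: interval 15, next fire after T=207 is 210
  job_E: interval 19, next fire after T=207 is 209
Earliest = 209, winner (lex tiebreak) = job_E

Answer: job_E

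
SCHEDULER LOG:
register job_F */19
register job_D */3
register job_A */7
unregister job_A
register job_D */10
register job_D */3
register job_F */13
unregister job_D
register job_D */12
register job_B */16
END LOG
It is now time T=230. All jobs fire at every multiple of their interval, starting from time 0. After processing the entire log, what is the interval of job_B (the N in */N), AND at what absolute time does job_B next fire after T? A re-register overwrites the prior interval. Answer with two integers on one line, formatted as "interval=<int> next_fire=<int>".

Op 1: register job_F */19 -> active={job_F:*/19}
Op 2: register job_D */3 -> active={job_D:*/3, job_F:*/19}
Op 3: register job_A */7 -> active={job_A:*/7, job_D:*/3, job_F:*/19}
Op 4: unregister job_A -> active={job_D:*/3, job_F:*/19}
Op 5: register job_D */10 -> active={job_D:*/10, job_F:*/19}
Op 6: register job_D */3 -> active={job_D:*/3, job_F:*/19}
Op 7: register job_F */13 -> active={job_D:*/3, job_F:*/13}
Op 8: unregister job_D -> active={job_F:*/13}
Op 9: register job_D */12 -> active={job_D:*/12, job_F:*/13}
Op 10: register job_B */16 -> active={job_B:*/16, job_D:*/12, job_F:*/13}
Final interval of job_B = 16
Next fire of job_B after T=230: (230//16+1)*16 = 240

Answer: interval=16 next_fire=240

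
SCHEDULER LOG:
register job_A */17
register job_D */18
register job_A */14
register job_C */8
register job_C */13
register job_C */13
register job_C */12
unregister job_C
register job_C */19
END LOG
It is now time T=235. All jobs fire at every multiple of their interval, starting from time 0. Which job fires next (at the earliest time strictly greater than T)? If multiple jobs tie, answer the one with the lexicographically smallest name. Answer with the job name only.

Answer: job_A

Derivation:
Op 1: register job_A */17 -> active={job_A:*/17}
Op 2: register job_D */18 -> active={job_A:*/17, job_D:*/18}
Op 3: register job_A */14 -> active={job_A:*/14, job_D:*/18}
Op 4: register job_C */8 -> active={job_A:*/14, job_C:*/8, job_D:*/18}
Op 5: register job_C */13 -> active={job_A:*/14, job_C:*/13, job_D:*/18}
Op 6: register job_C */13 -> active={job_A:*/14, job_C:*/13, job_D:*/18}
Op 7: register job_C */12 -> active={job_A:*/14, job_C:*/12, job_D:*/18}
Op 8: unregister job_C -> active={job_A:*/14, job_D:*/18}
Op 9: register job_C */19 -> active={job_A:*/14, job_C:*/19, job_D:*/18}
  job_A: interval 14, next fire after T=235 is 238
  job_C: interval 19, next fire after T=235 is 247
  job_D: interval 18, next fire after T=235 is 252
Earliest = 238, winner (lex tiebreak) = job_A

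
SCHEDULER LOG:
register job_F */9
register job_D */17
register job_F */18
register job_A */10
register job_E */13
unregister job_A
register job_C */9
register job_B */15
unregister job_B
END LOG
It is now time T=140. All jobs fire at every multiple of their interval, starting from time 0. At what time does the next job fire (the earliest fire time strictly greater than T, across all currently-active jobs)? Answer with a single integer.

Op 1: register job_F */9 -> active={job_F:*/9}
Op 2: register job_D */17 -> active={job_D:*/17, job_F:*/9}
Op 3: register job_F */18 -> active={job_D:*/17, job_F:*/18}
Op 4: register job_A */10 -> active={job_A:*/10, job_D:*/17, job_F:*/18}
Op 5: register job_E */13 -> active={job_A:*/10, job_D:*/17, job_E:*/13, job_F:*/18}
Op 6: unregister job_A -> active={job_D:*/17, job_E:*/13, job_F:*/18}
Op 7: register job_C */9 -> active={job_C:*/9, job_D:*/17, job_E:*/13, job_F:*/18}
Op 8: register job_B */15 -> active={job_B:*/15, job_C:*/9, job_D:*/17, job_E:*/13, job_F:*/18}
Op 9: unregister job_B -> active={job_C:*/9, job_D:*/17, job_E:*/13, job_F:*/18}
  job_C: interval 9, next fire after T=140 is 144
  job_D: interval 17, next fire after T=140 is 153
  job_E: interval 13, next fire after T=140 is 143
  job_F: interval 18, next fire after T=140 is 144
Earliest fire time = 143 (job job_E)

Answer: 143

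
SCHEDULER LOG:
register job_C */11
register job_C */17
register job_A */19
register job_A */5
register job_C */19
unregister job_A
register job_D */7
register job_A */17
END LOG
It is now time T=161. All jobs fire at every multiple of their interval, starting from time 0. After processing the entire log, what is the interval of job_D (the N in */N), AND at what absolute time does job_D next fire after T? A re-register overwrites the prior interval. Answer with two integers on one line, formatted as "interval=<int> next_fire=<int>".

Op 1: register job_C */11 -> active={job_C:*/11}
Op 2: register job_C */17 -> active={job_C:*/17}
Op 3: register job_A */19 -> active={job_A:*/19, job_C:*/17}
Op 4: register job_A */5 -> active={job_A:*/5, job_C:*/17}
Op 5: register job_C */19 -> active={job_A:*/5, job_C:*/19}
Op 6: unregister job_A -> active={job_C:*/19}
Op 7: register job_D */7 -> active={job_C:*/19, job_D:*/7}
Op 8: register job_A */17 -> active={job_A:*/17, job_C:*/19, job_D:*/7}
Final interval of job_D = 7
Next fire of job_D after T=161: (161//7+1)*7 = 168

Answer: interval=7 next_fire=168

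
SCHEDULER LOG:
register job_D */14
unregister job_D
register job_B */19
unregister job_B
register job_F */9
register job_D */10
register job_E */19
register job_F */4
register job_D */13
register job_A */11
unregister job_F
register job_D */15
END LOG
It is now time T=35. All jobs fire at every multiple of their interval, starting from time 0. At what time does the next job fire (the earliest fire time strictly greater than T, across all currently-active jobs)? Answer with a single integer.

Answer: 38

Derivation:
Op 1: register job_D */14 -> active={job_D:*/14}
Op 2: unregister job_D -> active={}
Op 3: register job_B */19 -> active={job_B:*/19}
Op 4: unregister job_B -> active={}
Op 5: register job_F */9 -> active={job_F:*/9}
Op 6: register job_D */10 -> active={job_D:*/10, job_F:*/9}
Op 7: register job_E */19 -> active={job_D:*/10, job_E:*/19, job_F:*/9}
Op 8: register job_F */4 -> active={job_D:*/10, job_E:*/19, job_F:*/4}
Op 9: register job_D */13 -> active={job_D:*/13, job_E:*/19, job_F:*/4}
Op 10: register job_A */11 -> active={job_A:*/11, job_D:*/13, job_E:*/19, job_F:*/4}
Op 11: unregister job_F -> active={job_A:*/11, job_D:*/13, job_E:*/19}
Op 12: register job_D */15 -> active={job_A:*/11, job_D:*/15, job_E:*/19}
  job_A: interval 11, next fire after T=35 is 44
  job_D: interval 15, next fire after T=35 is 45
  job_E: interval 19, next fire after T=35 is 38
Earliest fire time = 38 (job job_E)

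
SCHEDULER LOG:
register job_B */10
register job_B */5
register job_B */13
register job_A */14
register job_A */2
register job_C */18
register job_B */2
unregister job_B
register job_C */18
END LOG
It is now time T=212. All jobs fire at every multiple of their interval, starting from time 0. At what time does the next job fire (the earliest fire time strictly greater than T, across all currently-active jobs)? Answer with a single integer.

Answer: 214

Derivation:
Op 1: register job_B */10 -> active={job_B:*/10}
Op 2: register job_B */5 -> active={job_B:*/5}
Op 3: register job_B */13 -> active={job_B:*/13}
Op 4: register job_A */14 -> active={job_A:*/14, job_B:*/13}
Op 5: register job_A */2 -> active={job_A:*/2, job_B:*/13}
Op 6: register job_C */18 -> active={job_A:*/2, job_B:*/13, job_C:*/18}
Op 7: register job_B */2 -> active={job_A:*/2, job_B:*/2, job_C:*/18}
Op 8: unregister job_B -> active={job_A:*/2, job_C:*/18}
Op 9: register job_C */18 -> active={job_A:*/2, job_C:*/18}
  job_A: interval 2, next fire after T=212 is 214
  job_C: interval 18, next fire after T=212 is 216
Earliest fire time = 214 (job job_A)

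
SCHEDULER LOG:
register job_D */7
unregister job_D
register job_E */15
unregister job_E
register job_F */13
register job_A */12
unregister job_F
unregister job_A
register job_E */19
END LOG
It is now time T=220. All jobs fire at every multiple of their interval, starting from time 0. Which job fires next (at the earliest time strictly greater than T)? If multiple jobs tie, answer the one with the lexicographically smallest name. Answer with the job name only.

Answer: job_E

Derivation:
Op 1: register job_D */7 -> active={job_D:*/7}
Op 2: unregister job_D -> active={}
Op 3: register job_E */15 -> active={job_E:*/15}
Op 4: unregister job_E -> active={}
Op 5: register job_F */13 -> active={job_F:*/13}
Op 6: register job_A */12 -> active={job_A:*/12, job_F:*/13}
Op 7: unregister job_F -> active={job_A:*/12}
Op 8: unregister job_A -> active={}
Op 9: register job_E */19 -> active={job_E:*/19}
  job_E: interval 19, next fire after T=220 is 228
Earliest = 228, winner (lex tiebreak) = job_E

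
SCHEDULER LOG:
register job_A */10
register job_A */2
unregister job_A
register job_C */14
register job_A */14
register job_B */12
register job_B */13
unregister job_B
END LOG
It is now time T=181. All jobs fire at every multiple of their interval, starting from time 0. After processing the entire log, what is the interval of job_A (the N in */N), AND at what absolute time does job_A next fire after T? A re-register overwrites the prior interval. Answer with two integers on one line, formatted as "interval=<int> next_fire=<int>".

Answer: interval=14 next_fire=182

Derivation:
Op 1: register job_A */10 -> active={job_A:*/10}
Op 2: register job_A */2 -> active={job_A:*/2}
Op 3: unregister job_A -> active={}
Op 4: register job_C */14 -> active={job_C:*/14}
Op 5: register job_A */14 -> active={job_A:*/14, job_C:*/14}
Op 6: register job_B */12 -> active={job_A:*/14, job_B:*/12, job_C:*/14}
Op 7: register job_B */13 -> active={job_A:*/14, job_B:*/13, job_C:*/14}
Op 8: unregister job_B -> active={job_A:*/14, job_C:*/14}
Final interval of job_A = 14
Next fire of job_A after T=181: (181//14+1)*14 = 182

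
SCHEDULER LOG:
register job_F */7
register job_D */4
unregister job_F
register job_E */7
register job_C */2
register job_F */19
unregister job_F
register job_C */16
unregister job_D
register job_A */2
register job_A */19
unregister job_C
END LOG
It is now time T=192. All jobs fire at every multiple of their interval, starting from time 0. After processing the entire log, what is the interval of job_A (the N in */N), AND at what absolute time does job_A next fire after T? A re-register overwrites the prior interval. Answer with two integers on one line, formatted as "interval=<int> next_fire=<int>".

Answer: interval=19 next_fire=209

Derivation:
Op 1: register job_F */7 -> active={job_F:*/7}
Op 2: register job_D */4 -> active={job_D:*/4, job_F:*/7}
Op 3: unregister job_F -> active={job_D:*/4}
Op 4: register job_E */7 -> active={job_D:*/4, job_E:*/7}
Op 5: register job_C */2 -> active={job_C:*/2, job_D:*/4, job_E:*/7}
Op 6: register job_F */19 -> active={job_C:*/2, job_D:*/4, job_E:*/7, job_F:*/19}
Op 7: unregister job_F -> active={job_C:*/2, job_D:*/4, job_E:*/7}
Op 8: register job_C */16 -> active={job_C:*/16, job_D:*/4, job_E:*/7}
Op 9: unregister job_D -> active={job_C:*/16, job_E:*/7}
Op 10: register job_A */2 -> active={job_A:*/2, job_C:*/16, job_E:*/7}
Op 11: register job_A */19 -> active={job_A:*/19, job_C:*/16, job_E:*/7}
Op 12: unregister job_C -> active={job_A:*/19, job_E:*/7}
Final interval of job_A = 19
Next fire of job_A after T=192: (192//19+1)*19 = 209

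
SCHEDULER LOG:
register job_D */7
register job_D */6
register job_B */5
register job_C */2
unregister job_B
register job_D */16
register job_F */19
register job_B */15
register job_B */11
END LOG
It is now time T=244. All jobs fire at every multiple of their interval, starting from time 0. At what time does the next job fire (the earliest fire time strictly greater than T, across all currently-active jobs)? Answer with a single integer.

Answer: 246

Derivation:
Op 1: register job_D */7 -> active={job_D:*/7}
Op 2: register job_D */6 -> active={job_D:*/6}
Op 3: register job_B */5 -> active={job_B:*/5, job_D:*/6}
Op 4: register job_C */2 -> active={job_B:*/5, job_C:*/2, job_D:*/6}
Op 5: unregister job_B -> active={job_C:*/2, job_D:*/6}
Op 6: register job_D */16 -> active={job_C:*/2, job_D:*/16}
Op 7: register job_F */19 -> active={job_C:*/2, job_D:*/16, job_F:*/19}
Op 8: register job_B */15 -> active={job_B:*/15, job_C:*/2, job_D:*/16, job_F:*/19}
Op 9: register job_B */11 -> active={job_B:*/11, job_C:*/2, job_D:*/16, job_F:*/19}
  job_B: interval 11, next fire after T=244 is 253
  job_C: interval 2, next fire after T=244 is 246
  job_D: interval 16, next fire after T=244 is 256
  job_F: interval 19, next fire after T=244 is 247
Earliest fire time = 246 (job job_C)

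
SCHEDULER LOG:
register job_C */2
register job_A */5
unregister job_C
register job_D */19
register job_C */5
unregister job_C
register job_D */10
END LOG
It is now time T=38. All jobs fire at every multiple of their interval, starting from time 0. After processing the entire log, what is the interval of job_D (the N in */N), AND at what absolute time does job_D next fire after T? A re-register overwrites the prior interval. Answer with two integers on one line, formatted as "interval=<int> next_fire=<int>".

Op 1: register job_C */2 -> active={job_C:*/2}
Op 2: register job_A */5 -> active={job_A:*/5, job_C:*/2}
Op 3: unregister job_C -> active={job_A:*/5}
Op 4: register job_D */19 -> active={job_A:*/5, job_D:*/19}
Op 5: register job_C */5 -> active={job_A:*/5, job_C:*/5, job_D:*/19}
Op 6: unregister job_C -> active={job_A:*/5, job_D:*/19}
Op 7: register job_D */10 -> active={job_A:*/5, job_D:*/10}
Final interval of job_D = 10
Next fire of job_D after T=38: (38//10+1)*10 = 40

Answer: interval=10 next_fire=40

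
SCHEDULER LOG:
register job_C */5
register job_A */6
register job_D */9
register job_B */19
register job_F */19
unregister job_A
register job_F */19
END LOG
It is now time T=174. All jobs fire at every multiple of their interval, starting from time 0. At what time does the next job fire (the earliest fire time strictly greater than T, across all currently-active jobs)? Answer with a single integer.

Answer: 175

Derivation:
Op 1: register job_C */5 -> active={job_C:*/5}
Op 2: register job_A */6 -> active={job_A:*/6, job_C:*/5}
Op 3: register job_D */9 -> active={job_A:*/6, job_C:*/5, job_D:*/9}
Op 4: register job_B */19 -> active={job_A:*/6, job_B:*/19, job_C:*/5, job_D:*/9}
Op 5: register job_F */19 -> active={job_A:*/6, job_B:*/19, job_C:*/5, job_D:*/9, job_F:*/19}
Op 6: unregister job_A -> active={job_B:*/19, job_C:*/5, job_D:*/9, job_F:*/19}
Op 7: register job_F */19 -> active={job_B:*/19, job_C:*/5, job_D:*/9, job_F:*/19}
  job_B: interval 19, next fire after T=174 is 190
  job_C: interval 5, next fire after T=174 is 175
  job_D: interval 9, next fire after T=174 is 180
  job_F: interval 19, next fire after T=174 is 190
Earliest fire time = 175 (job job_C)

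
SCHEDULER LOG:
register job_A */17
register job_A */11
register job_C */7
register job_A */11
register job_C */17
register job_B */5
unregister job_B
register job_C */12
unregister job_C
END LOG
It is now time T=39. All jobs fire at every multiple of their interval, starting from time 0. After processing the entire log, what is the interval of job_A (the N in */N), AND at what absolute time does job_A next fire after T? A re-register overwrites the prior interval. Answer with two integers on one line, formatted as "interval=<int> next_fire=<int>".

Op 1: register job_A */17 -> active={job_A:*/17}
Op 2: register job_A */11 -> active={job_A:*/11}
Op 3: register job_C */7 -> active={job_A:*/11, job_C:*/7}
Op 4: register job_A */11 -> active={job_A:*/11, job_C:*/7}
Op 5: register job_C */17 -> active={job_A:*/11, job_C:*/17}
Op 6: register job_B */5 -> active={job_A:*/11, job_B:*/5, job_C:*/17}
Op 7: unregister job_B -> active={job_A:*/11, job_C:*/17}
Op 8: register job_C */12 -> active={job_A:*/11, job_C:*/12}
Op 9: unregister job_C -> active={job_A:*/11}
Final interval of job_A = 11
Next fire of job_A after T=39: (39//11+1)*11 = 44

Answer: interval=11 next_fire=44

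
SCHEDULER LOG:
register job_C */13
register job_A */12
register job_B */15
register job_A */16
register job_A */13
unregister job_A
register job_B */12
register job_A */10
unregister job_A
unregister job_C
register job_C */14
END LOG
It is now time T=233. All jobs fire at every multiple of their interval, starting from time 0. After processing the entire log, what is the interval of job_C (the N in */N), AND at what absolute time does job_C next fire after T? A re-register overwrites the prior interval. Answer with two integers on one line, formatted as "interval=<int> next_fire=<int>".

Answer: interval=14 next_fire=238

Derivation:
Op 1: register job_C */13 -> active={job_C:*/13}
Op 2: register job_A */12 -> active={job_A:*/12, job_C:*/13}
Op 3: register job_B */15 -> active={job_A:*/12, job_B:*/15, job_C:*/13}
Op 4: register job_A */16 -> active={job_A:*/16, job_B:*/15, job_C:*/13}
Op 5: register job_A */13 -> active={job_A:*/13, job_B:*/15, job_C:*/13}
Op 6: unregister job_A -> active={job_B:*/15, job_C:*/13}
Op 7: register job_B */12 -> active={job_B:*/12, job_C:*/13}
Op 8: register job_A */10 -> active={job_A:*/10, job_B:*/12, job_C:*/13}
Op 9: unregister job_A -> active={job_B:*/12, job_C:*/13}
Op 10: unregister job_C -> active={job_B:*/12}
Op 11: register job_C */14 -> active={job_B:*/12, job_C:*/14}
Final interval of job_C = 14
Next fire of job_C after T=233: (233//14+1)*14 = 238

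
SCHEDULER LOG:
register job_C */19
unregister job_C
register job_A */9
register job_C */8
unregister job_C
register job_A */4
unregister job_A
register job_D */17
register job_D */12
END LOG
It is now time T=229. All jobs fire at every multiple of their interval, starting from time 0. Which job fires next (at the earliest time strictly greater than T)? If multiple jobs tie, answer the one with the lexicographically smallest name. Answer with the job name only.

Op 1: register job_C */19 -> active={job_C:*/19}
Op 2: unregister job_C -> active={}
Op 3: register job_A */9 -> active={job_A:*/9}
Op 4: register job_C */8 -> active={job_A:*/9, job_C:*/8}
Op 5: unregister job_C -> active={job_A:*/9}
Op 6: register job_A */4 -> active={job_A:*/4}
Op 7: unregister job_A -> active={}
Op 8: register job_D */17 -> active={job_D:*/17}
Op 9: register job_D */12 -> active={job_D:*/12}
  job_D: interval 12, next fire after T=229 is 240
Earliest = 240, winner (lex tiebreak) = job_D

Answer: job_D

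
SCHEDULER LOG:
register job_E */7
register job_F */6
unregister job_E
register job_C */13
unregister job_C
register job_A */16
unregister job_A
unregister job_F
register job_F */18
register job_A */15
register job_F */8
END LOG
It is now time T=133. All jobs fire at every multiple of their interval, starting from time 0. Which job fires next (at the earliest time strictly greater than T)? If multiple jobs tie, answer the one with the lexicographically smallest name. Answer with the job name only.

Op 1: register job_E */7 -> active={job_E:*/7}
Op 2: register job_F */6 -> active={job_E:*/7, job_F:*/6}
Op 3: unregister job_E -> active={job_F:*/6}
Op 4: register job_C */13 -> active={job_C:*/13, job_F:*/6}
Op 5: unregister job_C -> active={job_F:*/6}
Op 6: register job_A */16 -> active={job_A:*/16, job_F:*/6}
Op 7: unregister job_A -> active={job_F:*/6}
Op 8: unregister job_F -> active={}
Op 9: register job_F */18 -> active={job_F:*/18}
Op 10: register job_A */15 -> active={job_A:*/15, job_F:*/18}
Op 11: register job_F */8 -> active={job_A:*/15, job_F:*/8}
  job_A: interval 15, next fire after T=133 is 135
  job_F: interval 8, next fire after T=133 is 136
Earliest = 135, winner (lex tiebreak) = job_A

Answer: job_A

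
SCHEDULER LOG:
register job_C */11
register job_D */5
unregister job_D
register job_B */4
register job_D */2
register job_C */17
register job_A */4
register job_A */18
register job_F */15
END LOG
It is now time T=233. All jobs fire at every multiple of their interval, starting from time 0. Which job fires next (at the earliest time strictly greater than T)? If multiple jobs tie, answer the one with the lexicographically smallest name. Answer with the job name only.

Answer: job_A

Derivation:
Op 1: register job_C */11 -> active={job_C:*/11}
Op 2: register job_D */5 -> active={job_C:*/11, job_D:*/5}
Op 3: unregister job_D -> active={job_C:*/11}
Op 4: register job_B */4 -> active={job_B:*/4, job_C:*/11}
Op 5: register job_D */2 -> active={job_B:*/4, job_C:*/11, job_D:*/2}
Op 6: register job_C */17 -> active={job_B:*/4, job_C:*/17, job_D:*/2}
Op 7: register job_A */4 -> active={job_A:*/4, job_B:*/4, job_C:*/17, job_D:*/2}
Op 8: register job_A */18 -> active={job_A:*/18, job_B:*/4, job_C:*/17, job_D:*/2}
Op 9: register job_F */15 -> active={job_A:*/18, job_B:*/4, job_C:*/17, job_D:*/2, job_F:*/15}
  job_A: interval 18, next fire after T=233 is 234
  job_B: interval 4, next fire after T=233 is 236
  job_C: interval 17, next fire after T=233 is 238
  job_D: interval 2, next fire after T=233 is 234
  job_F: interval 15, next fire after T=233 is 240
Earliest = 234, winner (lex tiebreak) = job_A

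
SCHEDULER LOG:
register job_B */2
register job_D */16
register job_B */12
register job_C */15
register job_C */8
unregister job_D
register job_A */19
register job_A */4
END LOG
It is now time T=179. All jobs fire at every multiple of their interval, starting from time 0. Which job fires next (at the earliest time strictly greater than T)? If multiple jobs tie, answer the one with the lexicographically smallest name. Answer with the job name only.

Answer: job_A

Derivation:
Op 1: register job_B */2 -> active={job_B:*/2}
Op 2: register job_D */16 -> active={job_B:*/2, job_D:*/16}
Op 3: register job_B */12 -> active={job_B:*/12, job_D:*/16}
Op 4: register job_C */15 -> active={job_B:*/12, job_C:*/15, job_D:*/16}
Op 5: register job_C */8 -> active={job_B:*/12, job_C:*/8, job_D:*/16}
Op 6: unregister job_D -> active={job_B:*/12, job_C:*/8}
Op 7: register job_A */19 -> active={job_A:*/19, job_B:*/12, job_C:*/8}
Op 8: register job_A */4 -> active={job_A:*/4, job_B:*/12, job_C:*/8}
  job_A: interval 4, next fire after T=179 is 180
  job_B: interval 12, next fire after T=179 is 180
  job_C: interval 8, next fire after T=179 is 184
Earliest = 180, winner (lex tiebreak) = job_A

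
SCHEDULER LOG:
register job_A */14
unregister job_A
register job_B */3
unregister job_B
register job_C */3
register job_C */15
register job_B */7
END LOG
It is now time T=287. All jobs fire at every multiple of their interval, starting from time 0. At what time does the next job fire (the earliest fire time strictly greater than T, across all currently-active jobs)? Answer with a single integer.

Op 1: register job_A */14 -> active={job_A:*/14}
Op 2: unregister job_A -> active={}
Op 3: register job_B */3 -> active={job_B:*/3}
Op 4: unregister job_B -> active={}
Op 5: register job_C */3 -> active={job_C:*/3}
Op 6: register job_C */15 -> active={job_C:*/15}
Op 7: register job_B */7 -> active={job_B:*/7, job_C:*/15}
  job_B: interval 7, next fire after T=287 is 294
  job_C: interval 15, next fire after T=287 is 300
Earliest fire time = 294 (job job_B)

Answer: 294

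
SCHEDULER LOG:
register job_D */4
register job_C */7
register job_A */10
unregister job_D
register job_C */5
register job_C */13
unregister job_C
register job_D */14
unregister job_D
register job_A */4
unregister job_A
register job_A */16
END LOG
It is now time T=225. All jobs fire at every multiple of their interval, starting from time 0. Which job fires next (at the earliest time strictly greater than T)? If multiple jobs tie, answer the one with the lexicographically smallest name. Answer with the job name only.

Op 1: register job_D */4 -> active={job_D:*/4}
Op 2: register job_C */7 -> active={job_C:*/7, job_D:*/4}
Op 3: register job_A */10 -> active={job_A:*/10, job_C:*/7, job_D:*/4}
Op 4: unregister job_D -> active={job_A:*/10, job_C:*/7}
Op 5: register job_C */5 -> active={job_A:*/10, job_C:*/5}
Op 6: register job_C */13 -> active={job_A:*/10, job_C:*/13}
Op 7: unregister job_C -> active={job_A:*/10}
Op 8: register job_D */14 -> active={job_A:*/10, job_D:*/14}
Op 9: unregister job_D -> active={job_A:*/10}
Op 10: register job_A */4 -> active={job_A:*/4}
Op 11: unregister job_A -> active={}
Op 12: register job_A */16 -> active={job_A:*/16}
  job_A: interval 16, next fire after T=225 is 240
Earliest = 240, winner (lex tiebreak) = job_A

Answer: job_A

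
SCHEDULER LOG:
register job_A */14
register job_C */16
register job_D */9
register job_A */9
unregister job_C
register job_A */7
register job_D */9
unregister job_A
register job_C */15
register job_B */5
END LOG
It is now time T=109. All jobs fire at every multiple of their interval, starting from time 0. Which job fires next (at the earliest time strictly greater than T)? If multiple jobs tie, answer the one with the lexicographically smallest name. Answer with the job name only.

Answer: job_B

Derivation:
Op 1: register job_A */14 -> active={job_A:*/14}
Op 2: register job_C */16 -> active={job_A:*/14, job_C:*/16}
Op 3: register job_D */9 -> active={job_A:*/14, job_C:*/16, job_D:*/9}
Op 4: register job_A */9 -> active={job_A:*/9, job_C:*/16, job_D:*/9}
Op 5: unregister job_C -> active={job_A:*/9, job_D:*/9}
Op 6: register job_A */7 -> active={job_A:*/7, job_D:*/9}
Op 7: register job_D */9 -> active={job_A:*/7, job_D:*/9}
Op 8: unregister job_A -> active={job_D:*/9}
Op 9: register job_C */15 -> active={job_C:*/15, job_D:*/9}
Op 10: register job_B */5 -> active={job_B:*/5, job_C:*/15, job_D:*/9}
  job_B: interval 5, next fire after T=109 is 110
  job_C: interval 15, next fire after T=109 is 120
  job_D: interval 9, next fire after T=109 is 117
Earliest = 110, winner (lex tiebreak) = job_B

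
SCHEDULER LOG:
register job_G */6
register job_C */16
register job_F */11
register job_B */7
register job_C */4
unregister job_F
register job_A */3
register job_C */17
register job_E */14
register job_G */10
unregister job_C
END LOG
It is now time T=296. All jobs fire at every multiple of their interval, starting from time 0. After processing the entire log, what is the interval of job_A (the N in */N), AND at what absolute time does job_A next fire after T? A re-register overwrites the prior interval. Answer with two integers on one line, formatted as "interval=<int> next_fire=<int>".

Answer: interval=3 next_fire=297

Derivation:
Op 1: register job_G */6 -> active={job_G:*/6}
Op 2: register job_C */16 -> active={job_C:*/16, job_G:*/6}
Op 3: register job_F */11 -> active={job_C:*/16, job_F:*/11, job_G:*/6}
Op 4: register job_B */7 -> active={job_B:*/7, job_C:*/16, job_F:*/11, job_G:*/6}
Op 5: register job_C */4 -> active={job_B:*/7, job_C:*/4, job_F:*/11, job_G:*/6}
Op 6: unregister job_F -> active={job_B:*/7, job_C:*/4, job_G:*/6}
Op 7: register job_A */3 -> active={job_A:*/3, job_B:*/7, job_C:*/4, job_G:*/6}
Op 8: register job_C */17 -> active={job_A:*/3, job_B:*/7, job_C:*/17, job_G:*/6}
Op 9: register job_E */14 -> active={job_A:*/3, job_B:*/7, job_C:*/17, job_E:*/14, job_G:*/6}
Op 10: register job_G */10 -> active={job_A:*/3, job_B:*/7, job_C:*/17, job_E:*/14, job_G:*/10}
Op 11: unregister job_C -> active={job_A:*/3, job_B:*/7, job_E:*/14, job_G:*/10}
Final interval of job_A = 3
Next fire of job_A after T=296: (296//3+1)*3 = 297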